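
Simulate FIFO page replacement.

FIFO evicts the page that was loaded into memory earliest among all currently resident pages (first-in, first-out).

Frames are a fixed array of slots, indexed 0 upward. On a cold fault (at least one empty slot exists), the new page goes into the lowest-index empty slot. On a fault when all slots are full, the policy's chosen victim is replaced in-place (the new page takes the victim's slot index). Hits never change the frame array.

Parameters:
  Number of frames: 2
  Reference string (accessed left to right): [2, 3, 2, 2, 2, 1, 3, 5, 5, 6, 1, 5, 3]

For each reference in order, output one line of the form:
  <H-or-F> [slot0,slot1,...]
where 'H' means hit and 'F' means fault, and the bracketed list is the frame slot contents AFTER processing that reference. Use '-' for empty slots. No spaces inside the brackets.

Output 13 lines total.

F [2,-]
F [2,3]
H [2,3]
H [2,3]
H [2,3]
F [1,3]
H [1,3]
F [1,5]
H [1,5]
F [6,5]
F [6,1]
F [5,1]
F [5,3]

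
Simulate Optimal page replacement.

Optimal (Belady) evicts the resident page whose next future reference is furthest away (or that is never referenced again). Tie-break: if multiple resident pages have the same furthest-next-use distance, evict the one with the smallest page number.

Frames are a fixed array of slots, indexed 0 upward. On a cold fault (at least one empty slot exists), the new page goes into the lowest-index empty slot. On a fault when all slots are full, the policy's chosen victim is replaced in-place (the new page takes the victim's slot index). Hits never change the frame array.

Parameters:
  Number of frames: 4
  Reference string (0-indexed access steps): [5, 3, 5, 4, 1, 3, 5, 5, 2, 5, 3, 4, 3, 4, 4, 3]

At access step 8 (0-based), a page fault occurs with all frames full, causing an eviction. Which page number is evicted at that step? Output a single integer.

Step 0: ref 5 -> FAULT, frames=[5,-,-,-]
Step 1: ref 3 -> FAULT, frames=[5,3,-,-]
Step 2: ref 5 -> HIT, frames=[5,3,-,-]
Step 3: ref 4 -> FAULT, frames=[5,3,4,-]
Step 4: ref 1 -> FAULT, frames=[5,3,4,1]
Step 5: ref 3 -> HIT, frames=[5,3,4,1]
Step 6: ref 5 -> HIT, frames=[5,3,4,1]
Step 7: ref 5 -> HIT, frames=[5,3,4,1]
Step 8: ref 2 -> FAULT, evict 1, frames=[5,3,4,2]
At step 8: evicted page 1

Answer: 1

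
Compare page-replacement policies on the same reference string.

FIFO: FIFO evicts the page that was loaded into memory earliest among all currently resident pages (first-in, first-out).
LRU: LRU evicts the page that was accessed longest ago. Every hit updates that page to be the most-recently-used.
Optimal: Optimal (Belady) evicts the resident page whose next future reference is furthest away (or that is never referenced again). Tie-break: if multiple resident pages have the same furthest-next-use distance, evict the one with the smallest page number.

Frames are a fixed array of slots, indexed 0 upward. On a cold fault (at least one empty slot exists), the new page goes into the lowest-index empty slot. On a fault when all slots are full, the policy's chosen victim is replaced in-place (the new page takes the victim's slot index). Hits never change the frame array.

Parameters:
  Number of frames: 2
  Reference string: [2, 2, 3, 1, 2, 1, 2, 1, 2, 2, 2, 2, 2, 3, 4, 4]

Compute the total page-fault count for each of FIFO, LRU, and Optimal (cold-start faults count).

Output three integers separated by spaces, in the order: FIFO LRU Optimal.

--- FIFO ---
  step 0: ref 2 -> FAULT, frames=[2,-] (faults so far: 1)
  step 1: ref 2 -> HIT, frames=[2,-] (faults so far: 1)
  step 2: ref 3 -> FAULT, frames=[2,3] (faults so far: 2)
  step 3: ref 1 -> FAULT, evict 2, frames=[1,3] (faults so far: 3)
  step 4: ref 2 -> FAULT, evict 3, frames=[1,2] (faults so far: 4)
  step 5: ref 1 -> HIT, frames=[1,2] (faults so far: 4)
  step 6: ref 2 -> HIT, frames=[1,2] (faults so far: 4)
  step 7: ref 1 -> HIT, frames=[1,2] (faults so far: 4)
  step 8: ref 2 -> HIT, frames=[1,2] (faults so far: 4)
  step 9: ref 2 -> HIT, frames=[1,2] (faults so far: 4)
  step 10: ref 2 -> HIT, frames=[1,2] (faults so far: 4)
  step 11: ref 2 -> HIT, frames=[1,2] (faults so far: 4)
  step 12: ref 2 -> HIT, frames=[1,2] (faults so far: 4)
  step 13: ref 3 -> FAULT, evict 1, frames=[3,2] (faults so far: 5)
  step 14: ref 4 -> FAULT, evict 2, frames=[3,4] (faults so far: 6)
  step 15: ref 4 -> HIT, frames=[3,4] (faults so far: 6)
  FIFO total faults: 6
--- LRU ---
  step 0: ref 2 -> FAULT, frames=[2,-] (faults so far: 1)
  step 1: ref 2 -> HIT, frames=[2,-] (faults so far: 1)
  step 2: ref 3 -> FAULT, frames=[2,3] (faults so far: 2)
  step 3: ref 1 -> FAULT, evict 2, frames=[1,3] (faults so far: 3)
  step 4: ref 2 -> FAULT, evict 3, frames=[1,2] (faults so far: 4)
  step 5: ref 1 -> HIT, frames=[1,2] (faults so far: 4)
  step 6: ref 2 -> HIT, frames=[1,2] (faults so far: 4)
  step 7: ref 1 -> HIT, frames=[1,2] (faults so far: 4)
  step 8: ref 2 -> HIT, frames=[1,2] (faults so far: 4)
  step 9: ref 2 -> HIT, frames=[1,2] (faults so far: 4)
  step 10: ref 2 -> HIT, frames=[1,2] (faults so far: 4)
  step 11: ref 2 -> HIT, frames=[1,2] (faults so far: 4)
  step 12: ref 2 -> HIT, frames=[1,2] (faults so far: 4)
  step 13: ref 3 -> FAULT, evict 1, frames=[3,2] (faults so far: 5)
  step 14: ref 4 -> FAULT, evict 2, frames=[3,4] (faults so far: 6)
  step 15: ref 4 -> HIT, frames=[3,4] (faults so far: 6)
  LRU total faults: 6
--- Optimal ---
  step 0: ref 2 -> FAULT, frames=[2,-] (faults so far: 1)
  step 1: ref 2 -> HIT, frames=[2,-] (faults so far: 1)
  step 2: ref 3 -> FAULT, frames=[2,3] (faults so far: 2)
  step 3: ref 1 -> FAULT, evict 3, frames=[2,1] (faults so far: 3)
  step 4: ref 2 -> HIT, frames=[2,1] (faults so far: 3)
  step 5: ref 1 -> HIT, frames=[2,1] (faults so far: 3)
  step 6: ref 2 -> HIT, frames=[2,1] (faults so far: 3)
  step 7: ref 1 -> HIT, frames=[2,1] (faults so far: 3)
  step 8: ref 2 -> HIT, frames=[2,1] (faults so far: 3)
  step 9: ref 2 -> HIT, frames=[2,1] (faults so far: 3)
  step 10: ref 2 -> HIT, frames=[2,1] (faults so far: 3)
  step 11: ref 2 -> HIT, frames=[2,1] (faults so far: 3)
  step 12: ref 2 -> HIT, frames=[2,1] (faults so far: 3)
  step 13: ref 3 -> FAULT, evict 1, frames=[2,3] (faults so far: 4)
  step 14: ref 4 -> FAULT, evict 2, frames=[4,3] (faults so far: 5)
  step 15: ref 4 -> HIT, frames=[4,3] (faults so far: 5)
  Optimal total faults: 5

Answer: 6 6 5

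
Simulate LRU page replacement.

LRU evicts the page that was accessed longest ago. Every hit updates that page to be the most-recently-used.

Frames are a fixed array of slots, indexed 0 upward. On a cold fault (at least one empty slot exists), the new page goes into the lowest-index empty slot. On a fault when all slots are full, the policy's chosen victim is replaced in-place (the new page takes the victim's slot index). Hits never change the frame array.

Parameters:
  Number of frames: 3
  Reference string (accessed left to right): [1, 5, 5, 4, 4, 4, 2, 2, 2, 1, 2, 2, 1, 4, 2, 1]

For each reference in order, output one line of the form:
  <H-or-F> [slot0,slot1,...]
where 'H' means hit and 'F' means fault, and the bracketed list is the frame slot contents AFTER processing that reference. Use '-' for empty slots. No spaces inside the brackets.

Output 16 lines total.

F [1,-,-]
F [1,5,-]
H [1,5,-]
F [1,5,4]
H [1,5,4]
H [1,5,4]
F [2,5,4]
H [2,5,4]
H [2,5,4]
F [2,1,4]
H [2,1,4]
H [2,1,4]
H [2,1,4]
H [2,1,4]
H [2,1,4]
H [2,1,4]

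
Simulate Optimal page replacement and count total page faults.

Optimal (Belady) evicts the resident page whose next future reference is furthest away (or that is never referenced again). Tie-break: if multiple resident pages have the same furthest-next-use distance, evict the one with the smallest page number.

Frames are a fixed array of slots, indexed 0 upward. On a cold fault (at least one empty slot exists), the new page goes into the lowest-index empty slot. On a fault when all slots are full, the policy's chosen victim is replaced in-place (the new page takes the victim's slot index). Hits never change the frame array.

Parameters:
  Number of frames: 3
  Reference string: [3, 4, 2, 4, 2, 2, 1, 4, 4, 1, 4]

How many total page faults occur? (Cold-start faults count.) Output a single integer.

Step 0: ref 3 → FAULT, frames=[3,-,-]
Step 1: ref 4 → FAULT, frames=[3,4,-]
Step 2: ref 2 → FAULT, frames=[3,4,2]
Step 3: ref 4 → HIT, frames=[3,4,2]
Step 4: ref 2 → HIT, frames=[3,4,2]
Step 5: ref 2 → HIT, frames=[3,4,2]
Step 6: ref 1 → FAULT (evict 2), frames=[3,4,1]
Step 7: ref 4 → HIT, frames=[3,4,1]
Step 8: ref 4 → HIT, frames=[3,4,1]
Step 9: ref 1 → HIT, frames=[3,4,1]
Step 10: ref 4 → HIT, frames=[3,4,1]
Total faults: 4

Answer: 4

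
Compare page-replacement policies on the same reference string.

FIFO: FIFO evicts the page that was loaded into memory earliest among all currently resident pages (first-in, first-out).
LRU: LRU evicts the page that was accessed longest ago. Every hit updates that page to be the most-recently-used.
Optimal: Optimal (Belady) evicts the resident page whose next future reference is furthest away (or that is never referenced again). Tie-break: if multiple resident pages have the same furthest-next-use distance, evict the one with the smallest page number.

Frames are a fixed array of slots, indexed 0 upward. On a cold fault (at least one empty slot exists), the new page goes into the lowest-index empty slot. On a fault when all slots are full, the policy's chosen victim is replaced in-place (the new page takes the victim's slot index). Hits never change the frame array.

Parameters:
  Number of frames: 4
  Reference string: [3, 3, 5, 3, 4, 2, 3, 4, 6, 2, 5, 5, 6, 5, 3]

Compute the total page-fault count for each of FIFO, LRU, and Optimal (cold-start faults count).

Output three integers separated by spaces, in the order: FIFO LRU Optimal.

Answer: 6 7 5

Derivation:
--- FIFO ---
  step 0: ref 3 -> FAULT, frames=[3,-,-,-] (faults so far: 1)
  step 1: ref 3 -> HIT, frames=[3,-,-,-] (faults so far: 1)
  step 2: ref 5 -> FAULT, frames=[3,5,-,-] (faults so far: 2)
  step 3: ref 3 -> HIT, frames=[3,5,-,-] (faults so far: 2)
  step 4: ref 4 -> FAULT, frames=[3,5,4,-] (faults so far: 3)
  step 5: ref 2 -> FAULT, frames=[3,5,4,2] (faults so far: 4)
  step 6: ref 3 -> HIT, frames=[3,5,4,2] (faults so far: 4)
  step 7: ref 4 -> HIT, frames=[3,5,4,2] (faults so far: 4)
  step 8: ref 6 -> FAULT, evict 3, frames=[6,5,4,2] (faults so far: 5)
  step 9: ref 2 -> HIT, frames=[6,5,4,2] (faults so far: 5)
  step 10: ref 5 -> HIT, frames=[6,5,4,2] (faults so far: 5)
  step 11: ref 5 -> HIT, frames=[6,5,4,2] (faults so far: 5)
  step 12: ref 6 -> HIT, frames=[6,5,4,2] (faults so far: 5)
  step 13: ref 5 -> HIT, frames=[6,5,4,2] (faults so far: 5)
  step 14: ref 3 -> FAULT, evict 5, frames=[6,3,4,2] (faults so far: 6)
  FIFO total faults: 6
--- LRU ---
  step 0: ref 3 -> FAULT, frames=[3,-,-,-] (faults so far: 1)
  step 1: ref 3 -> HIT, frames=[3,-,-,-] (faults so far: 1)
  step 2: ref 5 -> FAULT, frames=[3,5,-,-] (faults so far: 2)
  step 3: ref 3 -> HIT, frames=[3,5,-,-] (faults so far: 2)
  step 4: ref 4 -> FAULT, frames=[3,5,4,-] (faults so far: 3)
  step 5: ref 2 -> FAULT, frames=[3,5,4,2] (faults so far: 4)
  step 6: ref 3 -> HIT, frames=[3,5,4,2] (faults so far: 4)
  step 7: ref 4 -> HIT, frames=[3,5,4,2] (faults so far: 4)
  step 8: ref 6 -> FAULT, evict 5, frames=[3,6,4,2] (faults so far: 5)
  step 9: ref 2 -> HIT, frames=[3,6,4,2] (faults so far: 5)
  step 10: ref 5 -> FAULT, evict 3, frames=[5,6,4,2] (faults so far: 6)
  step 11: ref 5 -> HIT, frames=[5,6,4,2] (faults so far: 6)
  step 12: ref 6 -> HIT, frames=[5,6,4,2] (faults so far: 6)
  step 13: ref 5 -> HIT, frames=[5,6,4,2] (faults so far: 6)
  step 14: ref 3 -> FAULT, evict 4, frames=[5,6,3,2] (faults so far: 7)
  LRU total faults: 7
--- Optimal ---
  step 0: ref 3 -> FAULT, frames=[3,-,-,-] (faults so far: 1)
  step 1: ref 3 -> HIT, frames=[3,-,-,-] (faults so far: 1)
  step 2: ref 5 -> FAULT, frames=[3,5,-,-] (faults so far: 2)
  step 3: ref 3 -> HIT, frames=[3,5,-,-] (faults so far: 2)
  step 4: ref 4 -> FAULT, frames=[3,5,4,-] (faults so far: 3)
  step 5: ref 2 -> FAULT, frames=[3,5,4,2] (faults so far: 4)
  step 6: ref 3 -> HIT, frames=[3,5,4,2] (faults so far: 4)
  step 7: ref 4 -> HIT, frames=[3,5,4,2] (faults so far: 4)
  step 8: ref 6 -> FAULT, evict 4, frames=[3,5,6,2] (faults so far: 5)
  step 9: ref 2 -> HIT, frames=[3,5,6,2] (faults so far: 5)
  step 10: ref 5 -> HIT, frames=[3,5,6,2] (faults so far: 5)
  step 11: ref 5 -> HIT, frames=[3,5,6,2] (faults so far: 5)
  step 12: ref 6 -> HIT, frames=[3,5,6,2] (faults so far: 5)
  step 13: ref 5 -> HIT, frames=[3,5,6,2] (faults so far: 5)
  step 14: ref 3 -> HIT, frames=[3,5,6,2] (faults so far: 5)
  Optimal total faults: 5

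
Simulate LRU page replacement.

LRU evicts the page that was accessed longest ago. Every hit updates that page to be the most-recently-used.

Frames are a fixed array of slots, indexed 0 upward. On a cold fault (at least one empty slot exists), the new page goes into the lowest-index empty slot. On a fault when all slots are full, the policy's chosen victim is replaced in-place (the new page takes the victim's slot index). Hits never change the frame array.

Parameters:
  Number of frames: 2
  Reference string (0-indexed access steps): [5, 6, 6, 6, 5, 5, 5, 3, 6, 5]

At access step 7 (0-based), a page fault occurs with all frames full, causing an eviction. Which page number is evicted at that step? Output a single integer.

Step 0: ref 5 -> FAULT, frames=[5,-]
Step 1: ref 6 -> FAULT, frames=[5,6]
Step 2: ref 6 -> HIT, frames=[5,6]
Step 3: ref 6 -> HIT, frames=[5,6]
Step 4: ref 5 -> HIT, frames=[5,6]
Step 5: ref 5 -> HIT, frames=[5,6]
Step 6: ref 5 -> HIT, frames=[5,6]
Step 7: ref 3 -> FAULT, evict 6, frames=[5,3]
At step 7: evicted page 6

Answer: 6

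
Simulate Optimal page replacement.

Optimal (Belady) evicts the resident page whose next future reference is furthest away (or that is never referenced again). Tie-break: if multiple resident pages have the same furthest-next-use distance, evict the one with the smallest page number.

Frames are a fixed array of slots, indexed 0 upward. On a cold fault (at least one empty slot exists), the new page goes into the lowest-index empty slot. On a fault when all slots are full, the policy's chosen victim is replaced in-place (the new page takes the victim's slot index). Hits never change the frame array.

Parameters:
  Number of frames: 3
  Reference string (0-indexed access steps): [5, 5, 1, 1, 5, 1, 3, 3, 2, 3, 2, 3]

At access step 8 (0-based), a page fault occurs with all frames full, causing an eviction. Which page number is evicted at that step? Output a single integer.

Step 0: ref 5 -> FAULT, frames=[5,-,-]
Step 1: ref 5 -> HIT, frames=[5,-,-]
Step 2: ref 1 -> FAULT, frames=[5,1,-]
Step 3: ref 1 -> HIT, frames=[5,1,-]
Step 4: ref 5 -> HIT, frames=[5,1,-]
Step 5: ref 1 -> HIT, frames=[5,1,-]
Step 6: ref 3 -> FAULT, frames=[5,1,3]
Step 7: ref 3 -> HIT, frames=[5,1,3]
Step 8: ref 2 -> FAULT, evict 1, frames=[5,2,3]
At step 8: evicted page 1

Answer: 1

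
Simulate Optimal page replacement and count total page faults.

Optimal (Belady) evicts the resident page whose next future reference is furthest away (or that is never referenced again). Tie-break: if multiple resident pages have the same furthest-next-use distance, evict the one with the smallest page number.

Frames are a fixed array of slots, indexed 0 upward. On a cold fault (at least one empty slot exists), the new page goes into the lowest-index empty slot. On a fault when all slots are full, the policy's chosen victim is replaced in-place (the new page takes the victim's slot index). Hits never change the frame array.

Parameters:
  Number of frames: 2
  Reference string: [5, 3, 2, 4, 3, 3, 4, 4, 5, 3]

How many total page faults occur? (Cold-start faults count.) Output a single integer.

Answer: 5

Derivation:
Step 0: ref 5 → FAULT, frames=[5,-]
Step 1: ref 3 → FAULT, frames=[5,3]
Step 2: ref 2 → FAULT (evict 5), frames=[2,3]
Step 3: ref 4 → FAULT (evict 2), frames=[4,3]
Step 4: ref 3 → HIT, frames=[4,3]
Step 5: ref 3 → HIT, frames=[4,3]
Step 6: ref 4 → HIT, frames=[4,3]
Step 7: ref 4 → HIT, frames=[4,3]
Step 8: ref 5 → FAULT (evict 4), frames=[5,3]
Step 9: ref 3 → HIT, frames=[5,3]
Total faults: 5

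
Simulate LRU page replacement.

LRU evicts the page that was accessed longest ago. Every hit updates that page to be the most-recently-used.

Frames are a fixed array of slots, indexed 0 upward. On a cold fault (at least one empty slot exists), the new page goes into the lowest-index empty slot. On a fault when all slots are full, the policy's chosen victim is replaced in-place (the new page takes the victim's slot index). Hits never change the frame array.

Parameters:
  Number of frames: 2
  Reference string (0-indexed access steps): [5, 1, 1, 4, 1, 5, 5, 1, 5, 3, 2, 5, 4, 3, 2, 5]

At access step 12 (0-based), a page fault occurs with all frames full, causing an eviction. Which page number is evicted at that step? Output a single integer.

Answer: 2

Derivation:
Step 0: ref 5 -> FAULT, frames=[5,-]
Step 1: ref 1 -> FAULT, frames=[5,1]
Step 2: ref 1 -> HIT, frames=[5,1]
Step 3: ref 4 -> FAULT, evict 5, frames=[4,1]
Step 4: ref 1 -> HIT, frames=[4,1]
Step 5: ref 5 -> FAULT, evict 4, frames=[5,1]
Step 6: ref 5 -> HIT, frames=[5,1]
Step 7: ref 1 -> HIT, frames=[5,1]
Step 8: ref 5 -> HIT, frames=[5,1]
Step 9: ref 3 -> FAULT, evict 1, frames=[5,3]
Step 10: ref 2 -> FAULT, evict 5, frames=[2,3]
Step 11: ref 5 -> FAULT, evict 3, frames=[2,5]
Step 12: ref 4 -> FAULT, evict 2, frames=[4,5]
At step 12: evicted page 2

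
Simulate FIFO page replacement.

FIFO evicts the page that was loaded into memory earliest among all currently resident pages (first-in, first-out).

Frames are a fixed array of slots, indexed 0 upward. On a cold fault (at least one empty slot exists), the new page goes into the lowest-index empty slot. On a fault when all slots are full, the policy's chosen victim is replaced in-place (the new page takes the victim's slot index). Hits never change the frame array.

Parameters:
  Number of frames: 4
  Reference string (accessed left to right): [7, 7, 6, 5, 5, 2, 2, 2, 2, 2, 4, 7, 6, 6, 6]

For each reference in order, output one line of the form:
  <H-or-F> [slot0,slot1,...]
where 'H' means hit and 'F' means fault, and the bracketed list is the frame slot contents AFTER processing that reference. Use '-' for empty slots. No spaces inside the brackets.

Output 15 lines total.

F [7,-,-,-]
H [7,-,-,-]
F [7,6,-,-]
F [7,6,5,-]
H [7,6,5,-]
F [7,6,5,2]
H [7,6,5,2]
H [7,6,5,2]
H [7,6,5,2]
H [7,6,5,2]
F [4,6,5,2]
F [4,7,5,2]
F [4,7,6,2]
H [4,7,6,2]
H [4,7,6,2]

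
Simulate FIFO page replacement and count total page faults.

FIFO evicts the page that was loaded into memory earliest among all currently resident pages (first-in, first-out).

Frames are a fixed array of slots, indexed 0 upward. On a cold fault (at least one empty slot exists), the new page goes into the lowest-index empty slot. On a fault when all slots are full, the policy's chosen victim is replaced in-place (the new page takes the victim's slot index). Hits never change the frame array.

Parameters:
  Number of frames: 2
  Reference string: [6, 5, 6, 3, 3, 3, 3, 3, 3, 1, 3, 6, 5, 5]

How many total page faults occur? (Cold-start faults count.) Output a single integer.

Step 0: ref 6 → FAULT, frames=[6,-]
Step 1: ref 5 → FAULT, frames=[6,5]
Step 2: ref 6 → HIT, frames=[6,5]
Step 3: ref 3 → FAULT (evict 6), frames=[3,5]
Step 4: ref 3 → HIT, frames=[3,5]
Step 5: ref 3 → HIT, frames=[3,5]
Step 6: ref 3 → HIT, frames=[3,5]
Step 7: ref 3 → HIT, frames=[3,5]
Step 8: ref 3 → HIT, frames=[3,5]
Step 9: ref 1 → FAULT (evict 5), frames=[3,1]
Step 10: ref 3 → HIT, frames=[3,1]
Step 11: ref 6 → FAULT (evict 3), frames=[6,1]
Step 12: ref 5 → FAULT (evict 1), frames=[6,5]
Step 13: ref 5 → HIT, frames=[6,5]
Total faults: 6

Answer: 6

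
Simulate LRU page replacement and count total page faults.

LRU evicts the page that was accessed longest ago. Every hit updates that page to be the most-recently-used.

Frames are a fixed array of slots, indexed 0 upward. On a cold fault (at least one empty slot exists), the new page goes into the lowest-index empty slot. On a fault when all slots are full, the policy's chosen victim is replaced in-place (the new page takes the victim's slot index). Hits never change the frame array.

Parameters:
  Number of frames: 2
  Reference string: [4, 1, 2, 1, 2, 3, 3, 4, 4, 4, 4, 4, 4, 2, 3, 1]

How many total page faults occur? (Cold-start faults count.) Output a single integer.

Step 0: ref 4 → FAULT, frames=[4,-]
Step 1: ref 1 → FAULT, frames=[4,1]
Step 2: ref 2 → FAULT (evict 4), frames=[2,1]
Step 3: ref 1 → HIT, frames=[2,1]
Step 4: ref 2 → HIT, frames=[2,1]
Step 5: ref 3 → FAULT (evict 1), frames=[2,3]
Step 6: ref 3 → HIT, frames=[2,3]
Step 7: ref 4 → FAULT (evict 2), frames=[4,3]
Step 8: ref 4 → HIT, frames=[4,3]
Step 9: ref 4 → HIT, frames=[4,3]
Step 10: ref 4 → HIT, frames=[4,3]
Step 11: ref 4 → HIT, frames=[4,3]
Step 12: ref 4 → HIT, frames=[4,3]
Step 13: ref 2 → FAULT (evict 3), frames=[4,2]
Step 14: ref 3 → FAULT (evict 4), frames=[3,2]
Step 15: ref 1 → FAULT (evict 2), frames=[3,1]
Total faults: 8

Answer: 8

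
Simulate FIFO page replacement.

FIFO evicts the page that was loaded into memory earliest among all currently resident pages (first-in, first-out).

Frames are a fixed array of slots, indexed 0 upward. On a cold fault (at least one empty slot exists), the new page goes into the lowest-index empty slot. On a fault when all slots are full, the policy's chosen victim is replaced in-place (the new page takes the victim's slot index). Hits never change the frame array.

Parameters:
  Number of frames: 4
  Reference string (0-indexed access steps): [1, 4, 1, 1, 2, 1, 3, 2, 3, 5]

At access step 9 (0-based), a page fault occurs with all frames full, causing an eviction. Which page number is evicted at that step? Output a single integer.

Step 0: ref 1 -> FAULT, frames=[1,-,-,-]
Step 1: ref 4 -> FAULT, frames=[1,4,-,-]
Step 2: ref 1 -> HIT, frames=[1,4,-,-]
Step 3: ref 1 -> HIT, frames=[1,4,-,-]
Step 4: ref 2 -> FAULT, frames=[1,4,2,-]
Step 5: ref 1 -> HIT, frames=[1,4,2,-]
Step 6: ref 3 -> FAULT, frames=[1,4,2,3]
Step 7: ref 2 -> HIT, frames=[1,4,2,3]
Step 8: ref 3 -> HIT, frames=[1,4,2,3]
Step 9: ref 5 -> FAULT, evict 1, frames=[5,4,2,3]
At step 9: evicted page 1

Answer: 1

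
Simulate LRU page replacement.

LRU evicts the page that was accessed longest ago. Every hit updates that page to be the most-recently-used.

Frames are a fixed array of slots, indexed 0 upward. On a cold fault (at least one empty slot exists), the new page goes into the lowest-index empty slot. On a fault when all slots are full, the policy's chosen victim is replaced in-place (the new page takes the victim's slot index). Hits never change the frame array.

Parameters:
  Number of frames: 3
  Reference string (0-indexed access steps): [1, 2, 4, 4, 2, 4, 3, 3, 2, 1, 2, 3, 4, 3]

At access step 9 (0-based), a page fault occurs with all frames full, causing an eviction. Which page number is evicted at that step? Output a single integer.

Answer: 4

Derivation:
Step 0: ref 1 -> FAULT, frames=[1,-,-]
Step 1: ref 2 -> FAULT, frames=[1,2,-]
Step 2: ref 4 -> FAULT, frames=[1,2,4]
Step 3: ref 4 -> HIT, frames=[1,2,4]
Step 4: ref 2 -> HIT, frames=[1,2,4]
Step 5: ref 4 -> HIT, frames=[1,2,4]
Step 6: ref 3 -> FAULT, evict 1, frames=[3,2,4]
Step 7: ref 3 -> HIT, frames=[3,2,4]
Step 8: ref 2 -> HIT, frames=[3,2,4]
Step 9: ref 1 -> FAULT, evict 4, frames=[3,2,1]
At step 9: evicted page 4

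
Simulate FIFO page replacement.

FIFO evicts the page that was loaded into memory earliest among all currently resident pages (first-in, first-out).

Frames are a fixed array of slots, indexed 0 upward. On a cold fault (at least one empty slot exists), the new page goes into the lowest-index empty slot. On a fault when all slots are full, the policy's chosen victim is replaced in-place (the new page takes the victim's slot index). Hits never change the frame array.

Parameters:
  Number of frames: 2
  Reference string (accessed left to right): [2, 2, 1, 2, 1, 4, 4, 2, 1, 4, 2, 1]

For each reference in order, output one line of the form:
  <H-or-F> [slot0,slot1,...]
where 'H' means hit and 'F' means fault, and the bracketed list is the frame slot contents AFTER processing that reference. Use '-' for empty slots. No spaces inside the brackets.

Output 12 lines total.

F [2,-]
H [2,-]
F [2,1]
H [2,1]
H [2,1]
F [4,1]
H [4,1]
F [4,2]
F [1,2]
F [1,4]
F [2,4]
F [2,1]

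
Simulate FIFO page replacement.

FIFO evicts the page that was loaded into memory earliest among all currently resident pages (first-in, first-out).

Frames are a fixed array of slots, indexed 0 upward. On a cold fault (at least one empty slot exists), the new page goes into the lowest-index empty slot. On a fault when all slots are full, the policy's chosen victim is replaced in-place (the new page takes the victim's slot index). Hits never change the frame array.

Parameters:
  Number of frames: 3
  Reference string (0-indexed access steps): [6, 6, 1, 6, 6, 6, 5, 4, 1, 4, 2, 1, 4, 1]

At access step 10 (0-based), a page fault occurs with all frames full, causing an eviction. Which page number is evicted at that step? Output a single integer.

Step 0: ref 6 -> FAULT, frames=[6,-,-]
Step 1: ref 6 -> HIT, frames=[6,-,-]
Step 2: ref 1 -> FAULT, frames=[6,1,-]
Step 3: ref 6 -> HIT, frames=[6,1,-]
Step 4: ref 6 -> HIT, frames=[6,1,-]
Step 5: ref 6 -> HIT, frames=[6,1,-]
Step 6: ref 5 -> FAULT, frames=[6,1,5]
Step 7: ref 4 -> FAULT, evict 6, frames=[4,1,5]
Step 8: ref 1 -> HIT, frames=[4,1,5]
Step 9: ref 4 -> HIT, frames=[4,1,5]
Step 10: ref 2 -> FAULT, evict 1, frames=[4,2,5]
At step 10: evicted page 1

Answer: 1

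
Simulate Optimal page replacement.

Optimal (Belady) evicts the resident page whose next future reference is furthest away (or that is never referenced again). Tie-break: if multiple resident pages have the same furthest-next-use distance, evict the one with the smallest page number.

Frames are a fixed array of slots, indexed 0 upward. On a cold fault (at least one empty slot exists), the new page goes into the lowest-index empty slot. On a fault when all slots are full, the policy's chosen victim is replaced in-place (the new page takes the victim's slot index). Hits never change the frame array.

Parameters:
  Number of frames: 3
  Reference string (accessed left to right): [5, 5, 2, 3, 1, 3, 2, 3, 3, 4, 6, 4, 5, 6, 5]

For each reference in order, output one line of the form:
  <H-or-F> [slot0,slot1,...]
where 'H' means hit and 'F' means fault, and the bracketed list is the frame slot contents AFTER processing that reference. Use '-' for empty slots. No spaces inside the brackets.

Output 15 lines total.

F [5,-,-]
H [5,-,-]
F [5,2,-]
F [5,2,3]
F [1,2,3]
H [1,2,3]
H [1,2,3]
H [1,2,3]
H [1,2,3]
F [4,2,3]
F [4,6,3]
H [4,6,3]
F [4,6,5]
H [4,6,5]
H [4,6,5]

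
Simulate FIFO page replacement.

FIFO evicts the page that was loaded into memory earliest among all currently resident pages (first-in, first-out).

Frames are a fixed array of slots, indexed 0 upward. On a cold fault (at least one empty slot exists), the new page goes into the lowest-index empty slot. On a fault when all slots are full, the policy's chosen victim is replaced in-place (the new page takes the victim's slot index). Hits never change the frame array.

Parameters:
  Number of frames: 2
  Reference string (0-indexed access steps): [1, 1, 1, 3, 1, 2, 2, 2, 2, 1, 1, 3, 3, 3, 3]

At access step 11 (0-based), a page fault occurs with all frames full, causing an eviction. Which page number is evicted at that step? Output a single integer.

Answer: 2

Derivation:
Step 0: ref 1 -> FAULT, frames=[1,-]
Step 1: ref 1 -> HIT, frames=[1,-]
Step 2: ref 1 -> HIT, frames=[1,-]
Step 3: ref 3 -> FAULT, frames=[1,3]
Step 4: ref 1 -> HIT, frames=[1,3]
Step 5: ref 2 -> FAULT, evict 1, frames=[2,3]
Step 6: ref 2 -> HIT, frames=[2,3]
Step 7: ref 2 -> HIT, frames=[2,3]
Step 8: ref 2 -> HIT, frames=[2,3]
Step 9: ref 1 -> FAULT, evict 3, frames=[2,1]
Step 10: ref 1 -> HIT, frames=[2,1]
Step 11: ref 3 -> FAULT, evict 2, frames=[3,1]
At step 11: evicted page 2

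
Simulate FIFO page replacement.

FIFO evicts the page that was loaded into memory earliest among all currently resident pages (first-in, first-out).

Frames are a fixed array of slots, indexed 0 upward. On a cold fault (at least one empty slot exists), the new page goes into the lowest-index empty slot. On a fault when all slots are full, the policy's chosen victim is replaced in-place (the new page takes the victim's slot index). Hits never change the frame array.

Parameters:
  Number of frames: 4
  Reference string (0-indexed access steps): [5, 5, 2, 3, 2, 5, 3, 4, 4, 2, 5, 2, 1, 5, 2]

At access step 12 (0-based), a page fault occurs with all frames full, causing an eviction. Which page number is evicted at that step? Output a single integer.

Step 0: ref 5 -> FAULT, frames=[5,-,-,-]
Step 1: ref 5 -> HIT, frames=[5,-,-,-]
Step 2: ref 2 -> FAULT, frames=[5,2,-,-]
Step 3: ref 3 -> FAULT, frames=[5,2,3,-]
Step 4: ref 2 -> HIT, frames=[5,2,3,-]
Step 5: ref 5 -> HIT, frames=[5,2,3,-]
Step 6: ref 3 -> HIT, frames=[5,2,3,-]
Step 7: ref 4 -> FAULT, frames=[5,2,3,4]
Step 8: ref 4 -> HIT, frames=[5,2,3,4]
Step 9: ref 2 -> HIT, frames=[5,2,3,4]
Step 10: ref 5 -> HIT, frames=[5,2,3,4]
Step 11: ref 2 -> HIT, frames=[5,2,3,4]
Step 12: ref 1 -> FAULT, evict 5, frames=[1,2,3,4]
At step 12: evicted page 5

Answer: 5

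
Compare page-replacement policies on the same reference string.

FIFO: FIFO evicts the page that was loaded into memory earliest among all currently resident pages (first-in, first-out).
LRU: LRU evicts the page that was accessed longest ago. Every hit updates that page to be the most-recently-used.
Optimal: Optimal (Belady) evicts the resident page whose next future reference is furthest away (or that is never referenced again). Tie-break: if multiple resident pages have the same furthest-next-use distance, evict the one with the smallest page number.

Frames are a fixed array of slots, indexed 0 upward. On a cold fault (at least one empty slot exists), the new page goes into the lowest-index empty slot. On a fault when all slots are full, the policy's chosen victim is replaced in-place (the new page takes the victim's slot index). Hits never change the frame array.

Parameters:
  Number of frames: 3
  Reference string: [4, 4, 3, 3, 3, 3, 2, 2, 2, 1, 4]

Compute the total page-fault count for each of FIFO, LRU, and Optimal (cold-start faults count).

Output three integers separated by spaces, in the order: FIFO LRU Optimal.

--- FIFO ---
  step 0: ref 4 -> FAULT, frames=[4,-,-] (faults so far: 1)
  step 1: ref 4 -> HIT, frames=[4,-,-] (faults so far: 1)
  step 2: ref 3 -> FAULT, frames=[4,3,-] (faults so far: 2)
  step 3: ref 3 -> HIT, frames=[4,3,-] (faults so far: 2)
  step 4: ref 3 -> HIT, frames=[4,3,-] (faults so far: 2)
  step 5: ref 3 -> HIT, frames=[4,3,-] (faults so far: 2)
  step 6: ref 2 -> FAULT, frames=[4,3,2] (faults so far: 3)
  step 7: ref 2 -> HIT, frames=[4,3,2] (faults so far: 3)
  step 8: ref 2 -> HIT, frames=[4,3,2] (faults so far: 3)
  step 9: ref 1 -> FAULT, evict 4, frames=[1,3,2] (faults so far: 4)
  step 10: ref 4 -> FAULT, evict 3, frames=[1,4,2] (faults so far: 5)
  FIFO total faults: 5
--- LRU ---
  step 0: ref 4 -> FAULT, frames=[4,-,-] (faults so far: 1)
  step 1: ref 4 -> HIT, frames=[4,-,-] (faults so far: 1)
  step 2: ref 3 -> FAULT, frames=[4,3,-] (faults so far: 2)
  step 3: ref 3 -> HIT, frames=[4,3,-] (faults so far: 2)
  step 4: ref 3 -> HIT, frames=[4,3,-] (faults so far: 2)
  step 5: ref 3 -> HIT, frames=[4,3,-] (faults so far: 2)
  step 6: ref 2 -> FAULT, frames=[4,3,2] (faults so far: 3)
  step 7: ref 2 -> HIT, frames=[4,3,2] (faults so far: 3)
  step 8: ref 2 -> HIT, frames=[4,3,2] (faults so far: 3)
  step 9: ref 1 -> FAULT, evict 4, frames=[1,3,2] (faults so far: 4)
  step 10: ref 4 -> FAULT, evict 3, frames=[1,4,2] (faults so far: 5)
  LRU total faults: 5
--- Optimal ---
  step 0: ref 4 -> FAULT, frames=[4,-,-] (faults so far: 1)
  step 1: ref 4 -> HIT, frames=[4,-,-] (faults so far: 1)
  step 2: ref 3 -> FAULT, frames=[4,3,-] (faults so far: 2)
  step 3: ref 3 -> HIT, frames=[4,3,-] (faults so far: 2)
  step 4: ref 3 -> HIT, frames=[4,3,-] (faults so far: 2)
  step 5: ref 3 -> HIT, frames=[4,3,-] (faults so far: 2)
  step 6: ref 2 -> FAULT, frames=[4,3,2] (faults so far: 3)
  step 7: ref 2 -> HIT, frames=[4,3,2] (faults so far: 3)
  step 8: ref 2 -> HIT, frames=[4,3,2] (faults so far: 3)
  step 9: ref 1 -> FAULT, evict 2, frames=[4,3,1] (faults so far: 4)
  step 10: ref 4 -> HIT, frames=[4,3,1] (faults so far: 4)
  Optimal total faults: 4

Answer: 5 5 4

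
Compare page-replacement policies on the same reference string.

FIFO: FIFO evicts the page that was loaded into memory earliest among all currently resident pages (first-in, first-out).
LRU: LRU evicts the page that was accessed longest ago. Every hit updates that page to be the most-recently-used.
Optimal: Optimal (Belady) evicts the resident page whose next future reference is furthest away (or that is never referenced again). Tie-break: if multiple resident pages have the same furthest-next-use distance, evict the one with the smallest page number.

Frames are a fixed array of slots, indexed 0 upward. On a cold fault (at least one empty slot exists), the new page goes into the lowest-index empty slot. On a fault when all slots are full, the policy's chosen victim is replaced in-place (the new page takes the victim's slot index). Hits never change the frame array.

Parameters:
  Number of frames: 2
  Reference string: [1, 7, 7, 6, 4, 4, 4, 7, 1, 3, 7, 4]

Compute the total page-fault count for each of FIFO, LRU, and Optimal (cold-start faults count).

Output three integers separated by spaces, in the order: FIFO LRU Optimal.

--- FIFO ---
  step 0: ref 1 -> FAULT, frames=[1,-] (faults so far: 1)
  step 1: ref 7 -> FAULT, frames=[1,7] (faults so far: 2)
  step 2: ref 7 -> HIT, frames=[1,7] (faults so far: 2)
  step 3: ref 6 -> FAULT, evict 1, frames=[6,7] (faults so far: 3)
  step 4: ref 4 -> FAULT, evict 7, frames=[6,4] (faults so far: 4)
  step 5: ref 4 -> HIT, frames=[6,4] (faults so far: 4)
  step 6: ref 4 -> HIT, frames=[6,4] (faults so far: 4)
  step 7: ref 7 -> FAULT, evict 6, frames=[7,4] (faults so far: 5)
  step 8: ref 1 -> FAULT, evict 4, frames=[7,1] (faults so far: 6)
  step 9: ref 3 -> FAULT, evict 7, frames=[3,1] (faults so far: 7)
  step 10: ref 7 -> FAULT, evict 1, frames=[3,7] (faults so far: 8)
  step 11: ref 4 -> FAULT, evict 3, frames=[4,7] (faults so far: 9)
  FIFO total faults: 9
--- LRU ---
  step 0: ref 1 -> FAULT, frames=[1,-] (faults so far: 1)
  step 1: ref 7 -> FAULT, frames=[1,7] (faults so far: 2)
  step 2: ref 7 -> HIT, frames=[1,7] (faults so far: 2)
  step 3: ref 6 -> FAULT, evict 1, frames=[6,7] (faults so far: 3)
  step 4: ref 4 -> FAULT, evict 7, frames=[6,4] (faults so far: 4)
  step 5: ref 4 -> HIT, frames=[6,4] (faults so far: 4)
  step 6: ref 4 -> HIT, frames=[6,4] (faults so far: 4)
  step 7: ref 7 -> FAULT, evict 6, frames=[7,4] (faults so far: 5)
  step 8: ref 1 -> FAULT, evict 4, frames=[7,1] (faults so far: 6)
  step 9: ref 3 -> FAULT, evict 7, frames=[3,1] (faults so far: 7)
  step 10: ref 7 -> FAULT, evict 1, frames=[3,7] (faults so far: 8)
  step 11: ref 4 -> FAULT, evict 3, frames=[4,7] (faults so far: 9)
  LRU total faults: 9
--- Optimal ---
  step 0: ref 1 -> FAULT, frames=[1,-] (faults so far: 1)
  step 1: ref 7 -> FAULT, frames=[1,7] (faults so far: 2)
  step 2: ref 7 -> HIT, frames=[1,7] (faults so far: 2)
  step 3: ref 6 -> FAULT, evict 1, frames=[6,7] (faults so far: 3)
  step 4: ref 4 -> FAULT, evict 6, frames=[4,7] (faults so far: 4)
  step 5: ref 4 -> HIT, frames=[4,7] (faults so far: 4)
  step 6: ref 4 -> HIT, frames=[4,7] (faults so far: 4)
  step 7: ref 7 -> HIT, frames=[4,7] (faults so far: 4)
  step 8: ref 1 -> FAULT, evict 4, frames=[1,7] (faults so far: 5)
  step 9: ref 3 -> FAULT, evict 1, frames=[3,7] (faults so far: 6)
  step 10: ref 7 -> HIT, frames=[3,7] (faults so far: 6)
  step 11: ref 4 -> FAULT, evict 3, frames=[4,7] (faults so far: 7)
  Optimal total faults: 7

Answer: 9 9 7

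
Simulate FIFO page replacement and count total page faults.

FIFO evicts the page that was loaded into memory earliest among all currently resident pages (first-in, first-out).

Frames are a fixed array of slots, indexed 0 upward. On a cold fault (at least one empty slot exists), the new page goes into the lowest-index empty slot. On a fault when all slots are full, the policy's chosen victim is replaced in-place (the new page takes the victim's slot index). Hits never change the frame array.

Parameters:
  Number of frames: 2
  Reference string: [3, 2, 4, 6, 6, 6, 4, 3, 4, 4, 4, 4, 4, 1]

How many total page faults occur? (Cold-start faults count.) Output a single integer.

Step 0: ref 3 → FAULT, frames=[3,-]
Step 1: ref 2 → FAULT, frames=[3,2]
Step 2: ref 4 → FAULT (evict 3), frames=[4,2]
Step 3: ref 6 → FAULT (evict 2), frames=[4,6]
Step 4: ref 6 → HIT, frames=[4,6]
Step 5: ref 6 → HIT, frames=[4,6]
Step 6: ref 4 → HIT, frames=[4,6]
Step 7: ref 3 → FAULT (evict 4), frames=[3,6]
Step 8: ref 4 → FAULT (evict 6), frames=[3,4]
Step 9: ref 4 → HIT, frames=[3,4]
Step 10: ref 4 → HIT, frames=[3,4]
Step 11: ref 4 → HIT, frames=[3,4]
Step 12: ref 4 → HIT, frames=[3,4]
Step 13: ref 1 → FAULT (evict 3), frames=[1,4]
Total faults: 7

Answer: 7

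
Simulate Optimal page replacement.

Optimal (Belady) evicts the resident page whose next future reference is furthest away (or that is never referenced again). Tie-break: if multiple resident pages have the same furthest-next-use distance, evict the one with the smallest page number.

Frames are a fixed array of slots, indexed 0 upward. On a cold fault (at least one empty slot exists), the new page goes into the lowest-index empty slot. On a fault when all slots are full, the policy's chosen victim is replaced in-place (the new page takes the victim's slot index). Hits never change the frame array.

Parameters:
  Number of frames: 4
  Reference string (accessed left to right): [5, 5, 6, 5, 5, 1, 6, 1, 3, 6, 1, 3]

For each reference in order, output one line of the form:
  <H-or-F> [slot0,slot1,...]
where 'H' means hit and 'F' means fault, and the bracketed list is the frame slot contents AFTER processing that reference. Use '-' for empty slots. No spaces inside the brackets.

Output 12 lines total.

F [5,-,-,-]
H [5,-,-,-]
F [5,6,-,-]
H [5,6,-,-]
H [5,6,-,-]
F [5,6,1,-]
H [5,6,1,-]
H [5,6,1,-]
F [5,6,1,3]
H [5,6,1,3]
H [5,6,1,3]
H [5,6,1,3]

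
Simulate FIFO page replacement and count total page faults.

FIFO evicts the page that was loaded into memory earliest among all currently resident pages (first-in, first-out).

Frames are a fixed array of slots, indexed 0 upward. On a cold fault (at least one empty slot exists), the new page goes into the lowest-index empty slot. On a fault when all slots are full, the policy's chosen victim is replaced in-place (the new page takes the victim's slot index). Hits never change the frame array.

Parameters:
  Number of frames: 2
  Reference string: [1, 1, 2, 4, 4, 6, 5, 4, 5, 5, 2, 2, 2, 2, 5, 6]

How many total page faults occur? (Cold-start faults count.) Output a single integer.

Step 0: ref 1 → FAULT, frames=[1,-]
Step 1: ref 1 → HIT, frames=[1,-]
Step 2: ref 2 → FAULT, frames=[1,2]
Step 3: ref 4 → FAULT (evict 1), frames=[4,2]
Step 4: ref 4 → HIT, frames=[4,2]
Step 5: ref 6 → FAULT (evict 2), frames=[4,6]
Step 6: ref 5 → FAULT (evict 4), frames=[5,6]
Step 7: ref 4 → FAULT (evict 6), frames=[5,4]
Step 8: ref 5 → HIT, frames=[5,4]
Step 9: ref 5 → HIT, frames=[5,4]
Step 10: ref 2 → FAULT (evict 5), frames=[2,4]
Step 11: ref 2 → HIT, frames=[2,4]
Step 12: ref 2 → HIT, frames=[2,4]
Step 13: ref 2 → HIT, frames=[2,4]
Step 14: ref 5 → FAULT (evict 4), frames=[2,5]
Step 15: ref 6 → FAULT (evict 2), frames=[6,5]
Total faults: 9

Answer: 9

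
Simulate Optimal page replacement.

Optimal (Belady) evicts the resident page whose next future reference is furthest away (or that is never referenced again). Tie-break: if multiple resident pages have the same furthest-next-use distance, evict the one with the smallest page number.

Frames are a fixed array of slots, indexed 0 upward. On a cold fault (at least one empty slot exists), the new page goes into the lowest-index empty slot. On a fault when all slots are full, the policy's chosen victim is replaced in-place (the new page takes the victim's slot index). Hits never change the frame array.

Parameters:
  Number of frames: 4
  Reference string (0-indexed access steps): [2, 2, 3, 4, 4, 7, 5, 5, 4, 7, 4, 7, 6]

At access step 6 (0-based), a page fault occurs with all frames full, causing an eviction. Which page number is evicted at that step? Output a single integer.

Answer: 2

Derivation:
Step 0: ref 2 -> FAULT, frames=[2,-,-,-]
Step 1: ref 2 -> HIT, frames=[2,-,-,-]
Step 2: ref 3 -> FAULT, frames=[2,3,-,-]
Step 3: ref 4 -> FAULT, frames=[2,3,4,-]
Step 4: ref 4 -> HIT, frames=[2,3,4,-]
Step 5: ref 7 -> FAULT, frames=[2,3,4,7]
Step 6: ref 5 -> FAULT, evict 2, frames=[5,3,4,7]
At step 6: evicted page 2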